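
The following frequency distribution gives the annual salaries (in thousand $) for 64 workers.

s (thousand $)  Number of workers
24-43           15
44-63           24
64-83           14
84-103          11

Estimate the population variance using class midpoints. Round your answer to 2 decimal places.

413.18

Midpoints: 33.5, 53.5, 73.5, 93.5
n = 64, Σfm = 3844, mean = 60.0625
Σfm² = 257324
Σf(m − x̄)² = Σfm² − (Σfm)²/n = 257324 − 3844²/64 = 26443.7500
Population variance = 26443.7500 / 64 = 413.1836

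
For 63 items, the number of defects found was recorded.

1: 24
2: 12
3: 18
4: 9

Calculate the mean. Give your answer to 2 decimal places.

Values: 1, 2, 3, 4
Σfx = 24×1 + 12×2 + 18×3 + 9×4 = 138
n = Σf = 63
Mean = 138 / 63 = 2.1905

2.19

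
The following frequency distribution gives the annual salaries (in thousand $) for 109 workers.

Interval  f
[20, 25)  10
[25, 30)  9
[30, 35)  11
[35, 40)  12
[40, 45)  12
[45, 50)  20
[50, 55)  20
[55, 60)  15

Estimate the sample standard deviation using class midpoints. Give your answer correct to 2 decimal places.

11.10

Midpoints: 22.5, 27.5, 32.5, 37.5, 42.5, 47.5, 52.5, 57.5
n = 109, Σfm = 4652.5, mean = 42.6835
Σfm² = 211881.25
Σf(m − x̄)² = Σfm² − (Σfm)²/n = 211881.25 − 4652.5²/109 = 13296.3303
Sample variance = 13296.3303 / 108 = 123.1142
Standard deviation = √123.1142 = 11.0957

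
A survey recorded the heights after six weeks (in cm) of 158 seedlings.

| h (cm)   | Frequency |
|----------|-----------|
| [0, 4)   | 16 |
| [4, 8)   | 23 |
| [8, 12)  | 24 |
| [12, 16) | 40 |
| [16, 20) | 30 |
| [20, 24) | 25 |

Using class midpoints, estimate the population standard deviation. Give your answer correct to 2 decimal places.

6.21

Midpoints: 2, 6, 10, 14, 18, 22
n = 158, Σfm = 2060, mean = 13.0380
Σfm² = 32952
Σf(m − x̄)² = Σfm² − (Σfm)²/n = 32952 − 2060²/158 = 6093.7722
Population variance = 6093.7722 / 158 = 38.5682
Standard deviation = √38.5682 = 6.2103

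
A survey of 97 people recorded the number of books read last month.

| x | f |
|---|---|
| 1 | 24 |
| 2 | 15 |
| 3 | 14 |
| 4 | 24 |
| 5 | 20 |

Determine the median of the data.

Cumulative frequencies: 24, 39, 53, 77, 97
n = 97, so the median is the value in position (n+1)/2 = 49.
Position 49 falls at value 3.

3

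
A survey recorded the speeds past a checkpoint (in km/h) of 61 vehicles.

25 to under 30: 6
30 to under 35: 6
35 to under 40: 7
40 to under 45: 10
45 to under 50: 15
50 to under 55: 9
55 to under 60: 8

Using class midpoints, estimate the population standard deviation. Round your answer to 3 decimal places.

9.086

Midpoints: 27.5, 32.5, 37.5, 42.5, 47.5, 52.5, 57.5
n = 61, Σfm = 2692.5, mean = 44.1393
Σfm² = 123881.25
Σf(m − x̄)² = Σfm² − (Σfm)²/n = 123881.25 − 2692.5²/61 = 5036.0656
Population variance = 5036.0656 / 61 = 82.5585
Standard deviation = √82.5585 = 9.0862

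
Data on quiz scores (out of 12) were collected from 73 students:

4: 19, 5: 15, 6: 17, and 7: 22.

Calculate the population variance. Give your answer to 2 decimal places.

Values: 4, 5, 6, 7
n = 73, Σfx = 407, mean = 5.5753
Σfx² = 2369
Σf(x − x̄)² = Σfx² − (Σfx)²/n = 2369 − 407²/73 = 99.8356
Population variance = 99.8356 / 73 = 1.3676

1.37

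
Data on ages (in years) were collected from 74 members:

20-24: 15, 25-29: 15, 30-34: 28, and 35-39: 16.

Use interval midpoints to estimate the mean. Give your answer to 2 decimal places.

Midpoints: 22, 27, 32, 37
Σfm = 15×22 + 15×27 + 28×32 + 16×37 = 2223
n = Σf = 74
Mean = 2223 / 74 = 30.0405

30.04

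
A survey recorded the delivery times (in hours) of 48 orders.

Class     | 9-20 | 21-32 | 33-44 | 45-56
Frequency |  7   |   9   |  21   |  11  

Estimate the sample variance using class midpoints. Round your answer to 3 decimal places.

137.872

Midpoints: 14.5, 26.5, 38.5, 50.5
n = 48, Σfm = 1704, mean = 35.5000
Σfm² = 66972
Σf(m − x̄)² = Σfm² − (Σfm)²/n = 66972 − 1704²/48 = 6480.0000
Sample variance = 6480.0000 / 47 = 137.8723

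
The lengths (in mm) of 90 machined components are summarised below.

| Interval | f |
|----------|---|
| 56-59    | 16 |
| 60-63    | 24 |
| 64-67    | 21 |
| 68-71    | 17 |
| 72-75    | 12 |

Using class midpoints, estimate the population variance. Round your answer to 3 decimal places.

26.756

Midpoints: 57.5, 61.5, 65.5, 69.5, 73.5
n = 90, Σfm = 5835, mean = 64.8333
Σfm² = 380710.5
Σf(m − x̄)² = Σfm² − (Σfm)²/n = 380710.5 − 5835²/90 = 2408.0000
Population variance = 2408.0000 / 90 = 26.7556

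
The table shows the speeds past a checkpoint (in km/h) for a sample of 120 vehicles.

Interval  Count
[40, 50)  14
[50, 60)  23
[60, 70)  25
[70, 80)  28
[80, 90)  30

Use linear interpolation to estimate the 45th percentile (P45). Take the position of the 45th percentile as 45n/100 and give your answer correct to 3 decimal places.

Cumulative frequencies: 14, 37, 62, 90, 120
n = 120; position = 45n/100 = 54.
This falls in the class [60, 70): L = 60, F = 37, f = 25, h = 10.
45th percentile ≈ 60 + ((54 − 37) / 25) × 10 = 66.8000

66.800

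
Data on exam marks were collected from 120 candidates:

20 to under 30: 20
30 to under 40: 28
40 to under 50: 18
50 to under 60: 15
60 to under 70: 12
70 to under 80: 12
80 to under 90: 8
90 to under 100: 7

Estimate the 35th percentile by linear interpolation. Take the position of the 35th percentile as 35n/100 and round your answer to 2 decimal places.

37.86

Cumulative frequencies: 20, 48, 66, 81, 93, 105, 113, 120
n = 120; position = 35n/100 = 42.
This falls in the class 30 to under 40: L = 30, F = 20, f = 28, h = 10.
35th percentile ≈ 30 + ((42 − 20) / 28) × 10 = 37.8571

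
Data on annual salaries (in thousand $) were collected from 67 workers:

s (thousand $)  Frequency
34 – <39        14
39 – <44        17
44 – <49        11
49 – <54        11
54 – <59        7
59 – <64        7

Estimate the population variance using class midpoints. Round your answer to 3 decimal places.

Midpoints: 36.5, 41.5, 46.5, 51.5, 56.5, 61.5
n = 67, Σfm = 3120.5, mean = 46.5746
Σfm² = 149710.75
Σf(m − x̄)² = Σfm² − (Σfm)²/n = 149710.75 − 3120.5²/67 = 4374.6269
Population variance = 4374.6269 / 67 = 65.2929

65.293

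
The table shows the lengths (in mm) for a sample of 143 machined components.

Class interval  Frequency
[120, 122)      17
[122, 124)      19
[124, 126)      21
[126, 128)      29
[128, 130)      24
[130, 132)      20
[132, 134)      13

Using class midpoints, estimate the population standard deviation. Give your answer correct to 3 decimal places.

3.628

Midpoints: 121, 123, 125, 127, 129, 131, 133
n = 143, Σfm = 18147, mean = 126.9021
Σfm² = 2304775
Σf(m − x̄)² = Σfm² − (Σfm)²/n = 2304775 − 18147²/143 = 1882.6294
Population variance = 1882.6294 / 143 = 13.1652
Standard deviation = √13.1652 = 3.6284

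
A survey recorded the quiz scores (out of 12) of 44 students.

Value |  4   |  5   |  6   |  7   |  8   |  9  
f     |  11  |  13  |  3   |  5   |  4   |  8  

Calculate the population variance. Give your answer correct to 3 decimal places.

Values: 4, 5, 6, 7, 8, 9
n = 44, Σfx = 266, mean = 6.0455
Σfx² = 1758
Σf(x − x̄)² = Σfx² − (Σfx)²/n = 1758 − 266²/44 = 149.9091
Population variance = 149.9091 / 44 = 3.4070

3.407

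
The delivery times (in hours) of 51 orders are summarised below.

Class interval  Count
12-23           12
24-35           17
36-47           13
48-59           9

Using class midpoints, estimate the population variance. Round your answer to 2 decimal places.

152.25

Midpoints: 17.5, 29.5, 41.5, 53.5
n = 51, Σfm = 1732.5, mean = 33.9706
Σfm² = 66618.75
Σf(m − x̄)² = Σfm² − (Σfm)²/n = 66618.75 − 1732.5²/51 = 7764.7059
Population variance = 7764.7059 / 51 = 152.2491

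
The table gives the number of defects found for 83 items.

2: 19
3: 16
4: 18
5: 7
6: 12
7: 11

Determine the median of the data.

Cumulative frequencies: 19, 35, 53, 60, 72, 83
n = 83, so the median is the value in position (n+1)/2 = 42.
Position 42 falls at value 4.

4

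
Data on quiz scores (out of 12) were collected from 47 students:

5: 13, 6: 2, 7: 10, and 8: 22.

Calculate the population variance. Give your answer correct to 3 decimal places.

Values: 5, 6, 7, 8
n = 47, Σfx = 323, mean = 6.8723
Σfx² = 2295
Σf(x − x̄)² = Σfx² − (Σfx)²/n = 2295 − 323²/47 = 75.2340
Population variance = 75.2340 / 47 = 1.6007

1.601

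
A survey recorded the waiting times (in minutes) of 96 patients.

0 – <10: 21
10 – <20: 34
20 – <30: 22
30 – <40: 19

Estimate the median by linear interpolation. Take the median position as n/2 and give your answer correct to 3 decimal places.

Cumulative frequencies: 21, 55, 77, 96
n = 96; position = n/2 = 48.
This falls in the class 10 – <20: L = 10, F = 21, f = 34, h = 10.
Median ≈ 10 + ((48 − 21) / 34) × 10 = 17.9412

17.941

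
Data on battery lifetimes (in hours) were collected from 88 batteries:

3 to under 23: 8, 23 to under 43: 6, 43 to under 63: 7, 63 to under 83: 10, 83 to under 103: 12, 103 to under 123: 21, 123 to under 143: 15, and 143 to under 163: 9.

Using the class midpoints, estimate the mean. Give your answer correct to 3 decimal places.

Midpoints: 13, 33, 53, 73, 93, 113, 133, 153
Σfm = 8×13 + 6×33 + 7×53 + 10×73 + 12×93 + 21×113 + 15×133 + 9×153 = 8264
n = Σf = 88
Mean = 8264 / 88 = 93.9091

93.909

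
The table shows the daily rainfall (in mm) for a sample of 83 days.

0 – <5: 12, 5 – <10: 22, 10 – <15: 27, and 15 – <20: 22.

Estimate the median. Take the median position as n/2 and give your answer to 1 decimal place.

11.4

Cumulative frequencies: 12, 34, 61, 83
n = 83; position = n/2 = 41.5.
This falls in the class 10 – <15: L = 10, F = 34, f = 27, h = 5.
Median ≈ 10 + ((41.5 − 34) / 27) × 5 = 11.3889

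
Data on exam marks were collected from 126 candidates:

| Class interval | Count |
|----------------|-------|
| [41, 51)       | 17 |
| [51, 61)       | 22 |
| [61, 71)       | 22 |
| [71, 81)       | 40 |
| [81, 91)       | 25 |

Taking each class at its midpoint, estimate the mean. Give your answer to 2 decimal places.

Midpoints: 46, 56, 66, 76, 86
Σfm = 17×46 + 22×56 + 22×66 + 40×76 + 25×86 = 8656
n = Σf = 126
Mean = 8656 / 126 = 68.6984

68.70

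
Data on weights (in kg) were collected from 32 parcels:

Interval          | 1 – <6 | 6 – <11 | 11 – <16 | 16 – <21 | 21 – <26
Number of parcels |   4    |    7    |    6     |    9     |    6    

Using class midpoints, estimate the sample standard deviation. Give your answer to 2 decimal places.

6.65

Midpoints: 3.5, 8.5, 13.5, 18.5, 23.5
n = 32, Σfm = 462, mean = 14.4375
Σfm² = 8042
Σf(m − x̄)² = Σfm² − (Σfm)²/n = 8042 − 462²/32 = 1371.8750
Sample variance = 1371.8750 / 31 = 44.2540
Standard deviation = √44.2540 = 6.6524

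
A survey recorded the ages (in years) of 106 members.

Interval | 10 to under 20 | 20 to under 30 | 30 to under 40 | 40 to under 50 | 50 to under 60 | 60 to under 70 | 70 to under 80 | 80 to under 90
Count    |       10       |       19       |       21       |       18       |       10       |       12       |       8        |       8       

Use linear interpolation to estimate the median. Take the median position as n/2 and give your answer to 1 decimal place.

Cumulative frequencies: 10, 29, 50, 68, 78, 90, 98, 106
n = 106; position = n/2 = 53.
This falls in the class 40 to under 50: L = 40, F = 50, f = 18, h = 10.
Median ≈ 40 + ((53 − 50) / 18) × 10 = 41.6667

41.7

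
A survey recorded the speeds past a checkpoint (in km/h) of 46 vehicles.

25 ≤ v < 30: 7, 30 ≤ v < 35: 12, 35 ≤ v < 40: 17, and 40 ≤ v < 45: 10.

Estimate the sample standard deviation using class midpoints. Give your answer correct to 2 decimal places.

4.97

Midpoints: 27.5, 32.5, 37.5, 42.5
n = 46, Σfm = 1645, mean = 35.7609
Σfm² = 59937.5
Σf(m − x̄)² = Σfm² − (Σfm)²/n = 59937.5 − 1645²/46 = 1110.8696
Sample variance = 1110.8696 / 45 = 24.6860
Standard deviation = √24.6860 = 4.9685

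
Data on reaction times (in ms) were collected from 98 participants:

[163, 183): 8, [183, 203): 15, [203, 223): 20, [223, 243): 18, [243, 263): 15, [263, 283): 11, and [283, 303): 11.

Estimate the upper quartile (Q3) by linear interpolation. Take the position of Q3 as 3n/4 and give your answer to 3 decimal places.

Cumulative frequencies: 8, 23, 43, 61, 76, 87, 98
n = 98; position = 3n/4 = 73.5.
This falls in the class [243, 263): L = 243, F = 61, f = 15, h = 20.
Upper quartile ≈ 243 + ((73.5 − 61) / 15) × 20 = 259.6667

259.667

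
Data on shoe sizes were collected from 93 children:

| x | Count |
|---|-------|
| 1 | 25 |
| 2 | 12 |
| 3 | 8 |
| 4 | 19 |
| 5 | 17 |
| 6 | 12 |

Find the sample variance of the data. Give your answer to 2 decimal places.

Values: 1, 2, 3, 4, 5, 6
n = 93, Σfx = 306, mean = 3.2903
Σfx² = 1306
Σf(x − x̄)² = Σfx² − (Σfx)²/n = 1306 − 306²/93 = 299.1613
Sample variance = 299.1613 / 92 = 3.2518

3.25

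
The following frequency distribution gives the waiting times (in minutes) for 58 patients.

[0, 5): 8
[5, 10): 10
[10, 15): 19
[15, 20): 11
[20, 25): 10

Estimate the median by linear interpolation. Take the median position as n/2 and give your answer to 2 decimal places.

Cumulative frequencies: 8, 18, 37, 48, 58
n = 58; position = n/2 = 29.
This falls in the class [10, 15): L = 10, F = 18, f = 19, h = 5.
Median ≈ 10 + ((29 − 18) / 19) × 5 = 12.8947

12.89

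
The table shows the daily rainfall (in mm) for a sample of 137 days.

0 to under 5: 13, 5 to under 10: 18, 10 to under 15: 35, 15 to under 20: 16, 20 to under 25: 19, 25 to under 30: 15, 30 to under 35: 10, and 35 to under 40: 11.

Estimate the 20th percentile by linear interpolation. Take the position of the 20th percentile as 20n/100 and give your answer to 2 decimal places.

9.00

Cumulative frequencies: 13, 31, 66, 82, 101, 116, 126, 137
n = 137; position = 20n/100 = 27.4.
This falls in the class 5 to under 10: L = 5, F = 13, f = 18, h = 5.
20th percentile ≈ 5 + ((27.4 − 13) / 18) × 5 = 9.0000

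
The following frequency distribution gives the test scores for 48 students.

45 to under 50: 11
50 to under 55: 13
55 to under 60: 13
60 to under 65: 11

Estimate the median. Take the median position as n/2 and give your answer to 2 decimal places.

55.00

Cumulative frequencies: 11, 24, 37, 48
n = 48; position = n/2 = 24.
This falls in the class 50 to under 55: L = 50, F = 11, f = 13, h = 5.
Median ≈ 50 + ((24 − 11) / 13) × 5 = 55.0000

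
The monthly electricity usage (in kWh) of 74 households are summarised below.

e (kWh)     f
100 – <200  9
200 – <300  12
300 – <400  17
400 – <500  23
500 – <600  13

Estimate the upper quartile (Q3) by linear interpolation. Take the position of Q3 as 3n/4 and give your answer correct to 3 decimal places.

476.087

Cumulative frequencies: 9, 21, 38, 61, 74
n = 74; position = 3n/4 = 55.5.
This falls in the class 400 – <500: L = 400, F = 38, f = 23, h = 100.
Upper quartile ≈ 400 + ((55.5 − 38) / 23) × 100 = 476.0870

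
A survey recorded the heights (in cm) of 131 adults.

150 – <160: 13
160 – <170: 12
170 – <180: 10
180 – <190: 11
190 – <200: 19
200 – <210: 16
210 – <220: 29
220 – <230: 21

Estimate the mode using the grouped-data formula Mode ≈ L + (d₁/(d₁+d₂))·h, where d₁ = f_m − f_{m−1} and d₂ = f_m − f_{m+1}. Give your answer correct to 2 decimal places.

216.19

Modal class: 210 – <220 (highest frequency 29).
d₁ = 29 − 16 = 13, d₂ = 29 − 21 = 8
Mode ≈ 210 + (13/(13+8)) × 10 = 210 + 6.1905 = 216.1905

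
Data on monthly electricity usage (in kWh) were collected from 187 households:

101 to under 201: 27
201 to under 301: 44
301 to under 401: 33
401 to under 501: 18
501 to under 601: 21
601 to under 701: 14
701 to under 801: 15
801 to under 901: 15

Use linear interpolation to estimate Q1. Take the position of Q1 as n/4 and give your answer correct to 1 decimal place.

245.9

Cumulative frequencies: 27, 71, 104, 122, 143, 157, 172, 187
n = 187; position = n/4 = 46.75.
This falls in the class 201 to under 301: L = 201, F = 27, f = 44, h = 100.
Lower quartile ≈ 201 + ((46.75 − 27) / 44) × 100 = 245.8864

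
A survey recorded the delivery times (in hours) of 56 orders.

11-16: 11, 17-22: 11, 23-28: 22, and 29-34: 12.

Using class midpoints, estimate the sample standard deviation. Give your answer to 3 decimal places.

Midpoints: 13.5, 19.5, 25.5, 31.5
n = 56, Σfm = 1302, mean = 23.2500
Σfm² = 32400
Σf(m − x̄)² = Σfm² − (Σfm)²/n = 32400 − 1302²/56 = 2128.5000
Sample variance = 2128.5000 / 55 = 38.7000
Standard deviation = √38.7000 = 6.2209

6.221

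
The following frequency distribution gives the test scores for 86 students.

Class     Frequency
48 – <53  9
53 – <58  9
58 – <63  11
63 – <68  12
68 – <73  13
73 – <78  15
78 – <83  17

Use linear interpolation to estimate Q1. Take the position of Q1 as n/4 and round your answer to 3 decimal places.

59.591

Cumulative frequencies: 9, 18, 29, 41, 54, 69, 86
n = 86; position = n/4 = 21.5.
This falls in the class 58 – <63: L = 58, F = 18, f = 11, h = 5.
Lower quartile ≈ 58 + ((21.5 − 18) / 11) × 5 = 59.5909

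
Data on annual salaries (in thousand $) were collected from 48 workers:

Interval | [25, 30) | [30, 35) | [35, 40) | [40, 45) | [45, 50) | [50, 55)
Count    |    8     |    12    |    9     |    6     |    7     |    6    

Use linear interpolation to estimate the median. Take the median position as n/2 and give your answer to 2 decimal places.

37.22

Cumulative frequencies: 8, 20, 29, 35, 42, 48
n = 48; position = n/2 = 24.
This falls in the class [35, 40): L = 35, F = 20, f = 9, h = 5.
Median ≈ 35 + ((24 − 20) / 9) × 5 = 37.2222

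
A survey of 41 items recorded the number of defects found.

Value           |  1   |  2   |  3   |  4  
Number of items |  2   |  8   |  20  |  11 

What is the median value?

3

Cumulative frequencies: 2, 10, 30, 41
n = 41, so the median is the value in position (n+1)/2 = 21.
Position 21 falls at value 3.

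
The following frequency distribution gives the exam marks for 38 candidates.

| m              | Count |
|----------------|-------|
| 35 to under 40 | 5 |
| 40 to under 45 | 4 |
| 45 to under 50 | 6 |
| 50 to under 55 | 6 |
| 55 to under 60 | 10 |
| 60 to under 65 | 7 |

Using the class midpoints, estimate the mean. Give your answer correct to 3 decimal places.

Midpoints: 37.5, 42.5, 47.5, 52.5, 57.5, 62.5
Σfm = 5×37.5 + 4×42.5 + 6×47.5 + 6×52.5 + 10×57.5 + 7×62.5 = 1970
n = Σf = 38
Mean = 1970 / 38 = 51.8421

51.842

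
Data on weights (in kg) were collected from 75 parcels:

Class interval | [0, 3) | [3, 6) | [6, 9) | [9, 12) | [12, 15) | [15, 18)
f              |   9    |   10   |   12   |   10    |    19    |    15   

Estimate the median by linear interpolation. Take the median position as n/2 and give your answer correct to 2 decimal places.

10.95

Cumulative frequencies: 9, 19, 31, 41, 60, 75
n = 75; position = n/2 = 37.5.
This falls in the class [9, 12): L = 9, F = 31, f = 10, h = 3.
Median ≈ 9 + ((37.5 − 31) / 10) × 3 = 10.9500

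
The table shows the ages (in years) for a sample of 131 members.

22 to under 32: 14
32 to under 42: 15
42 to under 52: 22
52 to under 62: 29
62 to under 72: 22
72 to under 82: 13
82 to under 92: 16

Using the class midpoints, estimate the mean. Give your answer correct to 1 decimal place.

Midpoints: 27, 37, 47, 57, 67, 77, 87
Σfm = 14×27 + 15×37 + 22×47 + 29×57 + 22×67 + 13×77 + 16×87 = 7487
n = Σf = 131
Mean = 7487 / 131 = 57.1527

57.2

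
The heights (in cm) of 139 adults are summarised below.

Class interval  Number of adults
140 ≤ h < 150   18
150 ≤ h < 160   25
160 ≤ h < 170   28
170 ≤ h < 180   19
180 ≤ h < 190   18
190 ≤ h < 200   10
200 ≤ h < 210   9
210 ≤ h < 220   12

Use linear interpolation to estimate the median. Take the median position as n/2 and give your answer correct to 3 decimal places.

Cumulative frequencies: 18, 43, 71, 90, 108, 118, 127, 139
n = 139; position = n/2 = 69.5.
This falls in the class 160 ≤ h < 170: L = 160, F = 43, f = 28, h = 10.
Median ≈ 160 + ((69.5 − 43) / 28) × 10 = 169.4643

169.464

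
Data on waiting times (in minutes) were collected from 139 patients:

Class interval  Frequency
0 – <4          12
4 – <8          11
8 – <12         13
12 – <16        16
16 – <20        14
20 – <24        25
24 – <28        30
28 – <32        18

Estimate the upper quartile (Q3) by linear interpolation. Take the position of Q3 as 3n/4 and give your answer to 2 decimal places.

25.77

Cumulative frequencies: 12, 23, 36, 52, 66, 91, 121, 139
n = 139; position = 3n/4 = 104.25.
This falls in the class 24 – <28: L = 24, F = 91, f = 30, h = 4.
Upper quartile ≈ 24 + ((104.25 − 91) / 30) × 4 = 25.7667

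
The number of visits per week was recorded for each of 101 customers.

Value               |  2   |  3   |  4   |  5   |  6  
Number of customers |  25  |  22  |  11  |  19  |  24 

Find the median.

4

Cumulative frequencies: 25, 47, 58, 77, 101
n = 101, so the median is the value in position (n+1)/2 = 51.
Position 51 falls at value 4.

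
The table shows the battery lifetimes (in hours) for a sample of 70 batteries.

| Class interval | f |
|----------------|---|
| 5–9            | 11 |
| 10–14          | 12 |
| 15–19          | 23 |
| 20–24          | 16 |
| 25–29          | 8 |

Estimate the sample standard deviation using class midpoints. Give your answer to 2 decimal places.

Midpoints: 7, 12, 17, 22, 27
n = 70, Σfm = 1180, mean = 16.8571
Σfm² = 22490
Σf(m − x̄)² = Σfm² − (Σfm)²/n = 22490 − 1180²/70 = 2598.5714
Sample variance = 2598.5714 / 69 = 37.6605
Standard deviation = √37.6605 = 6.1368

6.14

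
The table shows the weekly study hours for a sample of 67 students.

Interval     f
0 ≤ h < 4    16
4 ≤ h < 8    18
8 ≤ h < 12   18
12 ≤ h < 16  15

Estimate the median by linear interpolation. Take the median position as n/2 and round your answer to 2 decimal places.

7.89

Cumulative frequencies: 16, 34, 52, 67
n = 67; position = n/2 = 33.5.
This falls in the class 4 ≤ h < 8: L = 4, F = 16, f = 18, h = 4.
Median ≈ 4 + ((33.5 − 16) / 18) × 4 = 7.8889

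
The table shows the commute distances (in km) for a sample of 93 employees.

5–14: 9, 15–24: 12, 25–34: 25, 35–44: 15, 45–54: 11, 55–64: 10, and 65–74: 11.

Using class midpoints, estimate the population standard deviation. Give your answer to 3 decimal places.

Midpoints: 9.5, 19.5, 29.5, 39.5, 49.5, 59.5, 69.5
n = 93, Σfm = 3553.5, mean = 38.2097
Σfm² = 166023.25
Σf(m − x̄)² = Σfm² − (Σfm)²/n = 166023.25 − 3553.5²/93 = 30245.1613
Population variance = 30245.1613 / 93 = 325.2168
Standard deviation = √325.2168 = 18.0338

18.034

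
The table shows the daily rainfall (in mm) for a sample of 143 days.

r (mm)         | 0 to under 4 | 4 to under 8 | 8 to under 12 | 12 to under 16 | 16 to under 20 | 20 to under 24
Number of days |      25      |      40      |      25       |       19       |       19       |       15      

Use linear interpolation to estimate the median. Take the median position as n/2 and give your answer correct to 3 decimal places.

Cumulative frequencies: 25, 65, 90, 109, 128, 143
n = 143; position = n/2 = 71.5.
This falls in the class 8 to under 12: L = 8, F = 65, f = 25, h = 4.
Median ≈ 8 + ((71.5 − 65) / 25) × 4 = 9.0400

9.040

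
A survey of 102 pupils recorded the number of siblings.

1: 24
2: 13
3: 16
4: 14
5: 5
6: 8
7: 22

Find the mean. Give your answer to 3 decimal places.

Values: 1, 2, 3, 4, 5, 6, 7
Σfx = 24×1 + 13×2 + 16×3 + 14×4 + 5×5 + 8×6 + 22×7 = 381
n = Σf = 102
Mean = 381 / 102 = 3.7353

3.735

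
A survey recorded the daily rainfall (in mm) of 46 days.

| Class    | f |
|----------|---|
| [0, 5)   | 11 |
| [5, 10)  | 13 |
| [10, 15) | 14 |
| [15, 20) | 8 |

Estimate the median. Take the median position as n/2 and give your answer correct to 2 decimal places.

Cumulative frequencies: 11, 24, 38, 46
n = 46; position = n/2 = 23.
This falls in the class [5, 10): L = 5, F = 11, f = 13, h = 5.
Median ≈ 5 + ((23 − 11) / 13) × 5 = 9.6154

9.62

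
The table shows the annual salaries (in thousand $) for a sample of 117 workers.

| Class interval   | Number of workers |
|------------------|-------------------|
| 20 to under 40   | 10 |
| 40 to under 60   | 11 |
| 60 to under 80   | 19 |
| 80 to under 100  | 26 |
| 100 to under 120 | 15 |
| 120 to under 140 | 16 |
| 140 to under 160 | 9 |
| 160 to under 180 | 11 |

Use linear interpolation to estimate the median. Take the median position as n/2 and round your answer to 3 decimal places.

Cumulative frequencies: 10, 21, 40, 66, 81, 97, 106, 117
n = 117; position = n/2 = 58.5.
This falls in the class 80 to under 100: L = 80, F = 40, f = 26, h = 20.
Median ≈ 80 + ((58.5 − 40) / 26) × 20 = 94.2308

94.231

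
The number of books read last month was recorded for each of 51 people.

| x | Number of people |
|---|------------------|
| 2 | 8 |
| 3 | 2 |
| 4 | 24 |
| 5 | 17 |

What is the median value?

Cumulative frequencies: 8, 10, 34, 51
n = 51, so the median is the value in position (n+1)/2 = 26.
Position 26 falls at value 4.

4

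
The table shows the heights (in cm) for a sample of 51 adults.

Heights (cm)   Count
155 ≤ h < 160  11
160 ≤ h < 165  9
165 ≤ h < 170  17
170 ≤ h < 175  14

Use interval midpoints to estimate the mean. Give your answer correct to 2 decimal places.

Midpoints: 157.5, 162.5, 167.5, 172.5
Σfm = 11×157.5 + 9×162.5 + 17×167.5 + 14×172.5 = 8457.5
n = Σf = 51
Mean = 8457.5 / 51 = 165.8333

165.83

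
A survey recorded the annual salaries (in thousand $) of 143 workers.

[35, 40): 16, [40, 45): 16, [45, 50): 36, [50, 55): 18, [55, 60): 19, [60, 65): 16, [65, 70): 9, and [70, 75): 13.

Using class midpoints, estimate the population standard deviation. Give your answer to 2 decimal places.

10.37

Midpoints: 37.5, 42.5, 47.5, 52.5, 57.5, 62.5, 67.5, 72.5
n = 143, Σfm = 7577.5, mean = 52.9895
Σfm² = 416893.75
Σf(m − x̄)² = Σfm² − (Σfm)²/n = 416893.75 − 7577.5²/143 = 15365.7343
Population variance = 15365.7343 / 143 = 107.4527
Standard deviation = √107.4527 = 10.3659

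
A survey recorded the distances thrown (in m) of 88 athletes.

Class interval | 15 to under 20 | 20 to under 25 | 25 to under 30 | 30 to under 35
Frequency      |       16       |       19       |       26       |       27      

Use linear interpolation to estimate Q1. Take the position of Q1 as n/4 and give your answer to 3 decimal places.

Cumulative frequencies: 16, 35, 61, 88
n = 88; position = n/4 = 22.
This falls in the class 20 to under 25: L = 20, F = 16, f = 19, h = 5.
Lower quartile ≈ 20 + ((22 − 16) / 19) × 5 = 21.5789

21.579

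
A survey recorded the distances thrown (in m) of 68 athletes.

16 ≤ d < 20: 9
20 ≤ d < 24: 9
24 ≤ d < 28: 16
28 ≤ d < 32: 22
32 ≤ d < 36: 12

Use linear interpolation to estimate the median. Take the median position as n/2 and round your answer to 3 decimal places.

28.000

Cumulative frequencies: 9, 18, 34, 56, 68
n = 68; position = n/2 = 34.
This falls in the class 24 ≤ d < 28: L = 24, F = 18, f = 16, h = 4.
Median ≈ 24 + ((34 − 18) / 16) × 4 = 28.0000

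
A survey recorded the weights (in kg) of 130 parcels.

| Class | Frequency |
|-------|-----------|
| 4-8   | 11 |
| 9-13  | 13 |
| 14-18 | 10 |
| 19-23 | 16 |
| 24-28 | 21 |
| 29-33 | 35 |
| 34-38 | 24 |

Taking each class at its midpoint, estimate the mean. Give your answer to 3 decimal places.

24.615

Midpoints: 6, 11, 16, 21, 26, 31, 36
Σfm = 11×6 + 13×11 + 10×16 + 16×21 + 21×26 + 35×31 + 24×36 = 3200
n = Σf = 130
Mean = 3200 / 130 = 24.6154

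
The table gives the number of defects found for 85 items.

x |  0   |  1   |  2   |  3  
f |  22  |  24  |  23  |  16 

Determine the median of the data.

1

Cumulative frequencies: 22, 46, 69, 85
n = 85, so the median is the value in position (n+1)/2 = 43.
Position 43 falls at value 1.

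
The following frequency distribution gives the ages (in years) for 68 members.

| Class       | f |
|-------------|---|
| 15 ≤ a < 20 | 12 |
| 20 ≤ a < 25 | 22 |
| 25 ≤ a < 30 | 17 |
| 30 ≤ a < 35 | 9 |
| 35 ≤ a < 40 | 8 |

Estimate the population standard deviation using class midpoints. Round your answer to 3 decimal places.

6.199

Midpoints: 17.5, 22.5, 27.5, 32.5, 37.5
n = 68, Σfm = 1765, mean = 25.9559
Σfm² = 48425
Σf(m − x̄)² = Σfm² − (Σfm)²/n = 48425 − 1765²/68 = 2612.8676
Population variance = 2612.8676 / 68 = 38.4245
Standard deviation = √38.4245 = 6.1988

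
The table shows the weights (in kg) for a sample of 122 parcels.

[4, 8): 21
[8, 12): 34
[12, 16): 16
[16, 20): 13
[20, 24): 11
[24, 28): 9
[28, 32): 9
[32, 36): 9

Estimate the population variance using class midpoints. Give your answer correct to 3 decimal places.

77.142

Midpoints: 6, 10, 14, 18, 22, 26, 30, 34
n = 122, Σfm = 1976, mean = 16.1967
Σfm² = 41416
Σf(m − x̄)² = Σfm² − (Σfm)²/n = 41416 − 1976²/122 = 9411.2787
Population variance = 9411.2787 / 122 = 77.1416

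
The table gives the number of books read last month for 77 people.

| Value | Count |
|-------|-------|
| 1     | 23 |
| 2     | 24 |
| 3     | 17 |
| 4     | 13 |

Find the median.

Cumulative frequencies: 23, 47, 64, 77
n = 77, so the median is the value in position (n+1)/2 = 39.
Position 39 falls at value 2.

2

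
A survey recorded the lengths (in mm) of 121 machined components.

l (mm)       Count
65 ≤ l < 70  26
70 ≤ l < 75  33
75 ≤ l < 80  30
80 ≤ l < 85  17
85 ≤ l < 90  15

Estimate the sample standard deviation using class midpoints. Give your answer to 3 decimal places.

6.488

Midpoints: 67.5, 72.5, 77.5, 82.5, 87.5
n = 121, Σfm = 9187.5, mean = 75.9298
Σfm² = 702656.25
Σf(m − x̄)² = Σfm² − (Σfm)²/n = 702656.25 − 9187.5²/121 = 5051.6529
Sample variance = 5051.6529 / 120 = 42.0971
Standard deviation = √42.0971 = 6.4882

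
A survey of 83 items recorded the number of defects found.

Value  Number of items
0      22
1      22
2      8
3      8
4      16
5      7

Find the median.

1

Cumulative frequencies: 22, 44, 52, 60, 76, 83
n = 83, so the median is the value in position (n+1)/2 = 42.
Position 42 falls at value 1.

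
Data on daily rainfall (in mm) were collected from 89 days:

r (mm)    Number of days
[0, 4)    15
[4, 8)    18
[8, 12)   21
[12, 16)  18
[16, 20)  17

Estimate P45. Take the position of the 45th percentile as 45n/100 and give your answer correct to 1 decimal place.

Cumulative frequencies: 15, 33, 54, 72, 89
n = 89; position = 45n/100 = 40.05.
This falls in the class [8, 12): L = 8, F = 33, f = 21, h = 4.
45th percentile ≈ 8 + ((40.05 − 33) / 21) × 4 = 9.3429

9.3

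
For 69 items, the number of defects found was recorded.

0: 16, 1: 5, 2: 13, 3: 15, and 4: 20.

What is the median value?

3

Cumulative frequencies: 16, 21, 34, 49, 69
n = 69, so the median is the value in position (n+1)/2 = 35.
Position 35 falls at value 3.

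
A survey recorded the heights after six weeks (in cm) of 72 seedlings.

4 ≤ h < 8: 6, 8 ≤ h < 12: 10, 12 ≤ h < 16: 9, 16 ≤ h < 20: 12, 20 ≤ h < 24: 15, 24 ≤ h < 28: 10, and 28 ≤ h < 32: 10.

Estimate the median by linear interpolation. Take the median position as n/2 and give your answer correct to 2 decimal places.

Cumulative frequencies: 6, 16, 25, 37, 52, 62, 72
n = 72; position = n/2 = 36.
This falls in the class 16 ≤ h < 20: L = 16, F = 25, f = 12, h = 4.
Median ≈ 16 + ((36 − 25) / 12) × 4 = 19.6667

19.67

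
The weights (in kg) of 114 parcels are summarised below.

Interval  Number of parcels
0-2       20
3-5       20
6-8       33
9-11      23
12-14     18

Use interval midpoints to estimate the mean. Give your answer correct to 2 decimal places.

6.97

Midpoints: 1, 4, 7, 10, 13
Σfm = 20×1 + 20×4 + 33×7 + 23×10 + 18×13 = 795
n = Σf = 114
Mean = 795 / 114 = 6.9737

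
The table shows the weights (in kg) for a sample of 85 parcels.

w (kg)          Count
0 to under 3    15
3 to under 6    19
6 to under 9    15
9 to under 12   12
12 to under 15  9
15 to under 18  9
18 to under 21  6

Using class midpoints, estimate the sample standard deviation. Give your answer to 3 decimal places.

Midpoints: 1.5, 4.5, 7.5, 10.5, 13.5, 16.5, 19.5
n = 85, Σfm = 733.5, mean = 8.6294
Σfm² = 8957.25
Σf(m − x̄)² = Σfm² − (Σfm)²/n = 8957.25 − 733.5²/85 = 2627.5765
Sample variance = 2627.5765 / 84 = 31.2807
Standard deviation = √31.2807 = 5.5929

5.593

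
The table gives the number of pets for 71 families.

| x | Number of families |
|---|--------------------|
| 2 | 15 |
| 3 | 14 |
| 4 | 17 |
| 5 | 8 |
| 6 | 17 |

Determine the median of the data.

Cumulative frequencies: 15, 29, 46, 54, 71
n = 71, so the median is the value in position (n+1)/2 = 36.
Position 36 falls at value 4.

4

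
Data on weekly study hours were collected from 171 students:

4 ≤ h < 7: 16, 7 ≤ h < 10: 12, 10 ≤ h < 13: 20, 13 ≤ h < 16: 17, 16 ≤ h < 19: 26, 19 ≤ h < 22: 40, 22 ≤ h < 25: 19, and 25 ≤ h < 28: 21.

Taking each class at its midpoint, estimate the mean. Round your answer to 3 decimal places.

17.219

Midpoints: 5.5, 8.5, 11.5, 14.5, 17.5, 20.5, 23.5, 26.5
Σfm = 16×5.5 + 12×8.5 + 20×11.5 + 17×14.5 + 26×17.5 + 40×20.5 + 19×23.5 + 21×26.5 = 2944.5
n = Σf = 171
Mean = 2944.5 / 171 = 17.2193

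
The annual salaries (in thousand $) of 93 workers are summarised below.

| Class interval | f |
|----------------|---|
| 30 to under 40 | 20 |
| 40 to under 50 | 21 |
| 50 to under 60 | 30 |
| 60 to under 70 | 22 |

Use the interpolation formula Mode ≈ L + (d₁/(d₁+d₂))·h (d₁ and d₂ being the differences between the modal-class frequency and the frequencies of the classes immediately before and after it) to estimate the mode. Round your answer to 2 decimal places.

55.29

Modal class: 50 to under 60 (highest frequency 30).
d₁ = 30 − 21 = 9, d₂ = 30 − 22 = 8
Mode ≈ 50 + (9/(9+8)) × 10 = 50 + 5.2941 = 55.2941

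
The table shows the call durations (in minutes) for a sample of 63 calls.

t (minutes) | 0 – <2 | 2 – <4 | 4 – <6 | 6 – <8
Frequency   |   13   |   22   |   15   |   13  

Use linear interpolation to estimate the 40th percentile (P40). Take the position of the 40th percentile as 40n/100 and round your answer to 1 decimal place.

3.1

Cumulative frequencies: 13, 35, 50, 63
n = 63; position = 40n/100 = 25.2.
This falls in the class 2 – <4: L = 2, F = 13, f = 22, h = 2.
40th percentile ≈ 2 + ((25.2 − 13) / 22) × 2 = 3.1091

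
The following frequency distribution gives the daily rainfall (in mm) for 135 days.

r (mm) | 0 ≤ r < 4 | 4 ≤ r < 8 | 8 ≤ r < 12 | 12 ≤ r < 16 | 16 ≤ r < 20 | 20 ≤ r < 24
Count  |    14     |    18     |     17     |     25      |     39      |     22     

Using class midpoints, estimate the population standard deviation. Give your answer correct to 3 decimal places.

Midpoints: 2, 6, 10, 14, 18, 22
n = 135, Σfm = 1842, mean = 13.6444
Σfm² = 30588
Σf(m − x̄)² = Σfm² − (Σfm)²/n = 30588 − 1842²/135 = 5454.9333
Population variance = 5454.9333 / 135 = 40.4069
Standard deviation = √40.4069 = 6.3566

6.357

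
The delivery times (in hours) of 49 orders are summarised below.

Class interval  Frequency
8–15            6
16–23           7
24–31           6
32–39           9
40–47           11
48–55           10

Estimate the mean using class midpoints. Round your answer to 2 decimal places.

Midpoints: 11.5, 19.5, 27.5, 35.5, 43.5, 51.5
Σfm = 6×11.5 + 7×19.5 + 6×27.5 + 9×35.5 + 11×43.5 + 10×51.5 = 1683.5
n = Σf = 49
Mean = 1683.5 / 49 = 34.3571

34.36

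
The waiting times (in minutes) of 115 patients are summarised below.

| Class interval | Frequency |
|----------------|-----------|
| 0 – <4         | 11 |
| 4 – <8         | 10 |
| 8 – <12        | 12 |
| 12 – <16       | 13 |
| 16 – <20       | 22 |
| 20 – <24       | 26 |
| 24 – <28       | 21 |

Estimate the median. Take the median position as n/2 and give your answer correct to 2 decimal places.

18.09

Cumulative frequencies: 11, 21, 33, 46, 68, 94, 115
n = 115; position = n/2 = 57.5.
This falls in the class 16 – <20: L = 16, F = 46, f = 22, h = 4.
Median ≈ 16 + ((57.5 − 46) / 22) × 4 = 18.0909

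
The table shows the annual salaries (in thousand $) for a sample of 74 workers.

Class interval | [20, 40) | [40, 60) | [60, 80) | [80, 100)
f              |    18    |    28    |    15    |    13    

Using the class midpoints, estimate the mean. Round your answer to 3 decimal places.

Midpoints: 30, 50, 70, 90
Σfm = 18×30 + 28×50 + 15×70 + 13×90 = 4160
n = Σf = 74
Mean = 4160 / 74 = 56.2162

56.216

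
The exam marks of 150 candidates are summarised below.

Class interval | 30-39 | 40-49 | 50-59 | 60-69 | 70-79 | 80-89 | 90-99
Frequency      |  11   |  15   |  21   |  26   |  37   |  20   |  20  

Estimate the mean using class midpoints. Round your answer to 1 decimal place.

68.0

Midpoints: 34.5, 44.5, 54.5, 64.5, 74.5, 84.5, 94.5
Σfm = 11×34.5 + 15×44.5 + 21×54.5 + 26×64.5 + 37×74.5 + 20×84.5 + 20×94.5 = 10205
n = Σf = 150
Mean = 10205 / 150 = 68.0333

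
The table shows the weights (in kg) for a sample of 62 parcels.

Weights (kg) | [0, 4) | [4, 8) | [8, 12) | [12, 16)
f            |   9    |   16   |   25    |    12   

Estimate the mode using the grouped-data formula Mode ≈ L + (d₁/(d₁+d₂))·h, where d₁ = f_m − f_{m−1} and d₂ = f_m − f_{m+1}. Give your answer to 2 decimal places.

Modal class: [8, 12) (highest frequency 25).
d₁ = 25 − 16 = 9, d₂ = 25 − 12 = 13
Mode ≈ 8 + (9/(9+13)) × 4 = 8 + 1.6364 = 9.6364

9.64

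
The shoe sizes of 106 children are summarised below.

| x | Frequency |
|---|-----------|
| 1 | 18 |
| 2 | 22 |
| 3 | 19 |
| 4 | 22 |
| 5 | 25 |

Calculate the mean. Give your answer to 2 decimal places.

3.13

Values: 1, 2, 3, 4, 5
Σfx = 18×1 + 22×2 + 19×3 + 22×4 + 25×5 = 332
n = Σf = 106
Mean = 332 / 106 = 3.1321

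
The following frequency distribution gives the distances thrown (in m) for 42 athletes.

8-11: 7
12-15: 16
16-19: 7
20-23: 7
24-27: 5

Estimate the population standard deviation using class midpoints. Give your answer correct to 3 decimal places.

Midpoints: 9.5, 13.5, 17.5, 21.5, 25.5
n = 42, Σfm = 683, mean = 16.2619
Σfm² = 12178.5
Σf(m − x̄)² = Σfm² − (Σfm)²/n = 12178.5 − 683²/42 = 1071.6190
Population variance = 1071.6190 / 42 = 25.5147
Standard deviation = √25.5147 = 5.0512

5.051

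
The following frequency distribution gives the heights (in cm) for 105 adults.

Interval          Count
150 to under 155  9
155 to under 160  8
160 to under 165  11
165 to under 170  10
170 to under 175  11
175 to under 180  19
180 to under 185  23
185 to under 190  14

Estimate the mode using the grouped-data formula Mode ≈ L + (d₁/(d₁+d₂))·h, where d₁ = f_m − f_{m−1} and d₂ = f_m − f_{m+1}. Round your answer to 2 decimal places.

181.54

Modal class: 180 to under 185 (highest frequency 23).
d₁ = 23 − 19 = 4, d₂ = 23 − 14 = 9
Mode ≈ 180 + (4/(4+9)) × 5 = 180 + 1.5385 = 181.5385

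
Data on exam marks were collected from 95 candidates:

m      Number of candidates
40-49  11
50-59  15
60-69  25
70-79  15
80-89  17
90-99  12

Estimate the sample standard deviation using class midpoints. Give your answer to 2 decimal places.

Midpoints: 44.5, 54.5, 64.5, 74.5, 84.5, 94.5
n = 95, Σfm = 6607.5, mean = 69.5526
Σfm² = 482143.75
Σf(m − x̄)² = Σfm² − (Σfm)²/n = 482143.75 − 6607.5²/95 = 22574.7368
Sample variance = 22574.7368 / 94 = 240.1568
Standard deviation = √240.1568 = 15.4970

15.50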